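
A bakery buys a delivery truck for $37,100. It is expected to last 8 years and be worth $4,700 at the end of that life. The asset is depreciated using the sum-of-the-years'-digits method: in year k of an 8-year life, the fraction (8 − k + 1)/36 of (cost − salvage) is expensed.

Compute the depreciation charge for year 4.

$4,500

Depreciable base = $37,100 − $4,700 = $32,400.
Sum of the years' digits = 8+7+6+5+4+3+2+1 = 36.
Year 1: $32,400 × 8/36 = $7,200. Book value $29,900.
Year 2: $32,400 × 7/36 = $6,300. Book value $23,600.
Year 3: $32,400 × 6/36 = $5,400. Book value $18,200.
Year 4: $32,400 × 5/36 = $4,500. Book value $13,700.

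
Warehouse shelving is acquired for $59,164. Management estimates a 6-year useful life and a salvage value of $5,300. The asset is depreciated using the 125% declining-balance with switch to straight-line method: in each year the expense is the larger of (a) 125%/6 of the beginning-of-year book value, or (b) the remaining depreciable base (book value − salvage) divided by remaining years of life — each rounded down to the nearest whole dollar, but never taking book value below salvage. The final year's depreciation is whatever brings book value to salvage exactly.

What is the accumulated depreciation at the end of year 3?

$30,028

Depreciable base = $59,164 − $5,300 = $53,864.
Year 1: DB = ⌊$59,164 × 125%/6⌋ = $12,325; SL = ⌊$53,864/6⌋ = $8,977 → take DB $12,325. Book value $46,839.
Year 2: DB = ⌊$46,839 × 125%/6⌋ = $9,758; SL = ⌊$41,539/5⌋ = $8,307 → take DB $9,758. Book value $37,081.
Year 3: DB = ⌊$37,081 × 125%/6⌋ = $7,725; SL = ⌊$31,781/4⌋ = $7,945 → take SL $7,945. Book value $29,136.
Accumulated through year 3 = $59,164 − $29,136 = $30,028.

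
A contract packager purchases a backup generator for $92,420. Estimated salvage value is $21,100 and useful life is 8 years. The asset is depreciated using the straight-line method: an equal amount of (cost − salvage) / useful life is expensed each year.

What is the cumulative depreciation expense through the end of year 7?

Depreciable base = $92,420 − $21,100 = $71,320.
Annual expense = $71,320 / 8 = $8,915.
End of year 1: book value $83,505.
End of year 2: book value $74,590.
End of year 3: book value $65,675.
End of year 4: book value $56,760.
End of year 5: book value $47,845.
End of year 6: book value $38,930.
End of year 7: book value $30,015.
Accumulated through year 7 = $92,420 − $30,015 = $62,405.

$62,405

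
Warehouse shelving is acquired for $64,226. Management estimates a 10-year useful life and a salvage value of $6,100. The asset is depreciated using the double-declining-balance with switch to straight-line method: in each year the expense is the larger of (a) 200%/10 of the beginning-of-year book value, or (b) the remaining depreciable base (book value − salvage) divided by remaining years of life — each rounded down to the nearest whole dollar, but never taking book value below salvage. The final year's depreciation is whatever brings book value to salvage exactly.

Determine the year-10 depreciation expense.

Depreciable base = $64,226 − $6,100 = $58,126.
Year 1: DB = ⌊$64,226 × 200%/10⌋ = $12,845; SL = ⌊$58,126/10⌋ = $5,812 → take DB $12,845. Book value $51,381.
Year 2: DB = ⌊$51,381 × 200%/10⌋ = $10,276; SL = ⌊$45,281/9⌋ = $5,031 → take DB $10,276. Book value $41,105.
Year 3: DB = ⌊$41,105 × 200%/10⌋ = $8,221; SL = ⌊$35,005/8⌋ = $4,375 → take DB $8,221. Book value $32,884.
Year 4: DB = ⌊$32,884 × 200%/10⌋ = $6,576; SL = ⌊$26,784/7⌋ = $3,826 → take DB $6,576. Book value $26,308.
Year 5: DB = ⌊$26,308 × 200%/10⌋ = $5,261; SL = ⌊$20,208/6⌋ = $3,368 → take DB $5,261. Book value $21,047.
Year 6: DB = ⌊$21,047 × 200%/10⌋ = $4,209; SL = ⌊$14,947/5⌋ = $2,989 → take DB $4,209. Book value $16,838.
Year 7: DB = ⌊$16,838 × 200%/10⌋ = $3,367; SL = ⌊$10,738/4⌋ = $2,684 → take DB $3,367. Book value $13,471.
Year 8: DB = ⌊$13,471 × 200%/10⌋ = $2,694; SL = ⌊$7,371/3⌋ = $2,457 → take DB $2,694. Book value $10,777.
Year 9: DB = ⌊$10,777 × 200%/10⌋ = $2,155; SL = ⌊$4,677/2⌋ = $2,338 → take SL $2,338. Book value $8,439.
Year 10 (final): $8,439 − $6,100 = $2,339. Book value $6,100.

$2,339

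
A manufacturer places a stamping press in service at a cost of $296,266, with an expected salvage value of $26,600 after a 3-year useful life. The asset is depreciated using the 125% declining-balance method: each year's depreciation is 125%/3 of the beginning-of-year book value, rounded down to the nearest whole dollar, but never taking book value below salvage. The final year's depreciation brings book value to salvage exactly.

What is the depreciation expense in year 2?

Depreciable base = $296,266 − $26,600 = $269,666.
Year 1: ⌊$296,266 × 125%/3⌋ = $123,444. Book value $172,822.
Year 2: ⌊$172,822 × 125%/3⌋ = $72,009. Book value $100,813.

$72,009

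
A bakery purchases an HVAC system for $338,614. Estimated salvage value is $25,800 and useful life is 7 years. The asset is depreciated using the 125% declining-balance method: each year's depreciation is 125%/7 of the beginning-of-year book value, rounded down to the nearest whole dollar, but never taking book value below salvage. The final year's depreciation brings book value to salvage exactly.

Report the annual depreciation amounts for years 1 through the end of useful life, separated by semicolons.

$60,466; $49,669; $40,799; $33,514; $27,529; $22,613; $78,224

Depreciable base = $338,614 − $25,800 = $312,814.
Year 1: ⌊$338,614 × 125%/7⌋ = $60,466. Book value $278,148.
Year 2: ⌊$278,148 × 125%/7⌋ = $49,669. Book value $228,479.
Year 3: ⌊$228,479 × 125%/7⌋ = $40,799. Book value $187,680.
Year 4: ⌊$187,680 × 125%/7⌋ = $33,514. Book value $154,166.
Year 5: ⌊$154,166 × 125%/7⌋ = $27,529. Book value $126,637.
Year 6: ⌊$126,637 × 125%/7⌋ = $22,613. Book value $104,024.
Year 7 (final): $104,024 − $25,800 = $78,224. Book value $25,800.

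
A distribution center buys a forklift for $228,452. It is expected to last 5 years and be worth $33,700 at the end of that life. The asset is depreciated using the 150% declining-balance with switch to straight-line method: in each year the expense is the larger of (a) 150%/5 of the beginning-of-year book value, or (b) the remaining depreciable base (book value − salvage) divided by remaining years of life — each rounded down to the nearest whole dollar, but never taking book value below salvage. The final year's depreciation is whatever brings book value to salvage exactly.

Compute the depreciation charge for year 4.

$23,508

Depreciable base = $228,452 − $33,700 = $194,752.
Year 1: DB = ⌊$228,452 × 150%/5⌋ = $68,535; SL = ⌊$194,752/5⌋ = $38,950 → take DB $68,535. Book value $159,917.
Year 2: DB = ⌊$159,917 × 150%/5⌋ = $47,975; SL = ⌊$126,217/4⌋ = $31,554 → take DB $47,975. Book value $111,942.
Year 3: DB = ⌊$111,942 × 150%/5⌋ = $33,582; SL = ⌊$78,242/3⌋ = $26,080 → take DB $33,582. Book value $78,360.
Year 4: DB = ⌊$78,360 × 150%/5⌋ = $23,508; SL = ⌊$44,660/2⌋ = $22,330 → take DB $23,508. Book value $54,852.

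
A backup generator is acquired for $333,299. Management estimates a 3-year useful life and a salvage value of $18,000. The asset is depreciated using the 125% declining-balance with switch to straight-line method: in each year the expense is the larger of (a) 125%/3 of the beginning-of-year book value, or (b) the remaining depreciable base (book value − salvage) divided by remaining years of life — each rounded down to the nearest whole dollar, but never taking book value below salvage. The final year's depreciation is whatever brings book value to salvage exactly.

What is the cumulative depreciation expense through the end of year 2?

Depreciable base = $333,299 − $18,000 = $315,299.
Year 1: DB = ⌊$333,299 × 125%/3⌋ = $138,874; SL = ⌊$315,299/3⌋ = $105,099 → take DB $138,874. Book value $194,425.
Year 2: DB = ⌊$194,425 × 125%/3⌋ = $81,010; SL = ⌊$176,425/2⌋ = $88,212 → take SL $88,212. Book value $106,213.
Accumulated through year 2 = $333,299 − $106,213 = $227,086.

$227,086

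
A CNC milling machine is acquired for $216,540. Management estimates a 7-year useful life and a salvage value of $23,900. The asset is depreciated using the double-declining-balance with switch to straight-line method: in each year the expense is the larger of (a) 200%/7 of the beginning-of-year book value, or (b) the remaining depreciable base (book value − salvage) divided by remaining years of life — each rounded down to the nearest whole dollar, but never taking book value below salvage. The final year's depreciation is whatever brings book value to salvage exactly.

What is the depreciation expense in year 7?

Depreciable base = $216,540 − $23,900 = $192,640.
Year 1: DB = ⌊$216,540 × 200%/7⌋ = $61,868; SL = ⌊$192,640/7⌋ = $27,520 → take DB $61,868. Book value $154,672.
Year 2: DB = ⌊$154,672 × 200%/7⌋ = $44,192; SL = ⌊$130,772/6⌋ = $21,795 → take DB $44,192. Book value $110,480.
Year 3: DB = ⌊$110,480 × 200%/7⌋ = $31,565; SL = ⌊$86,580/5⌋ = $17,316 → take DB $31,565. Book value $78,915.
Year 4: DB = ⌊$78,915 × 200%/7⌋ = $22,547; SL = ⌊$55,015/4⌋ = $13,753 → take DB $22,547. Book value $56,368.
Year 5: DB = ⌊$56,368 × 200%/7⌋ = $16,105; SL = ⌊$32,468/3⌋ = $10,822 → take DB $16,105. Book value $40,263.
Year 6: DB = ⌊$40,263 × 200%/7⌋ = $11,503; SL = ⌊$16,363/2⌋ = $8,181 → take DB $11,503. Book value $28,760.
Year 7 (final): $28,760 − $23,900 = $4,860. Book value $23,900.

$4,860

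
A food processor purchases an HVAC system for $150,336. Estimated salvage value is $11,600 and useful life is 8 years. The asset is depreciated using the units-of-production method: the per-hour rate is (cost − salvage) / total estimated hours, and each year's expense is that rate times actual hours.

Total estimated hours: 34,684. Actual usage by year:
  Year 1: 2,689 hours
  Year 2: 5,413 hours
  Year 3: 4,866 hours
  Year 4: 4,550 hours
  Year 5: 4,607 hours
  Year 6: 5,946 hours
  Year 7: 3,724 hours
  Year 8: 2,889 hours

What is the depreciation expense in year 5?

Depreciable base = $150,336 − $11,600 = $138,736.
Rate = $138,736 / 34,684 hours = $4 per hour.
Year 1: 2,689 × $4 = $10,756. Book value $139,580.
Year 2: 5,413 × $4 = $21,652. Book value $117,928.
Year 3: 4,866 × $4 = $19,464. Book value $98,464.
Year 4: 4,550 × $4 = $18,200. Book value $80,264.
Year 5: 4,607 × $4 = $18,428. Book value $61,836.

$18,428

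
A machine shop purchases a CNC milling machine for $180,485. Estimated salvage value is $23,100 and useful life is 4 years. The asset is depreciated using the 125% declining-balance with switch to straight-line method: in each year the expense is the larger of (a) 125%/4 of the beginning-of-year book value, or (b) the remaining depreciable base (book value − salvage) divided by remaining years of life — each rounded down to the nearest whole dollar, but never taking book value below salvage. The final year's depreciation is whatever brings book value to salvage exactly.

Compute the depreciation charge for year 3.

Depreciable base = $180,485 − $23,100 = $157,385.
Year 1: DB = ⌊$180,485 × 125%/4⌋ = $56,401; SL = ⌊$157,385/4⌋ = $39,346 → take DB $56,401. Book value $124,084.
Year 2: DB = ⌊$124,084 × 125%/4⌋ = $38,776; SL = ⌊$100,984/3⌋ = $33,661 → take DB $38,776. Book value $85,308.
Year 3: DB = ⌊$85,308 × 125%/4⌋ = $26,658; SL = ⌊$62,208/2⌋ = $31,104 → take SL $31,104. Book value $54,204.

$31,104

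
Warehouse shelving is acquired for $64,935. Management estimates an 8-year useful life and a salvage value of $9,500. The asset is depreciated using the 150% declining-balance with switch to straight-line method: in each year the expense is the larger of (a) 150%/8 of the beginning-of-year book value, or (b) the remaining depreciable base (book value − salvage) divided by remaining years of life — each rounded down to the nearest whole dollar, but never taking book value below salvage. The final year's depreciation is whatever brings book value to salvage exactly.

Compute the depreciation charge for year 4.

$6,530

Depreciable base = $64,935 − $9,500 = $55,435.
Year 1: DB = ⌊$64,935 × 150%/8⌋ = $12,175; SL = ⌊$55,435/8⌋ = $6,929 → take DB $12,175. Book value $52,760.
Year 2: DB = ⌊$52,760 × 150%/8⌋ = $9,892; SL = ⌊$43,260/7⌋ = $6,180 → take DB $9,892. Book value $42,868.
Year 3: DB = ⌊$42,868 × 150%/8⌋ = $8,037; SL = ⌊$33,368/6⌋ = $5,561 → take DB $8,037. Book value $34,831.
Year 4: DB = ⌊$34,831 × 150%/8⌋ = $6,530; SL = ⌊$25,331/5⌋ = $5,066 → take DB $6,530. Book value $28,301.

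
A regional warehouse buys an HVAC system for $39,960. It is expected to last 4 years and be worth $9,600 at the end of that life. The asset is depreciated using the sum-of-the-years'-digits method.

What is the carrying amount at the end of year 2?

Depreciable base = $39,960 − $9,600 = $30,360.
Sum of the years' digits = 4+3+2+1 = 10.
Year 1: $30,360 × 4/10 = $12,144. Book value $27,816.
Year 2: $30,360 × 3/10 = $9,108. Book value $18,708.

$18,708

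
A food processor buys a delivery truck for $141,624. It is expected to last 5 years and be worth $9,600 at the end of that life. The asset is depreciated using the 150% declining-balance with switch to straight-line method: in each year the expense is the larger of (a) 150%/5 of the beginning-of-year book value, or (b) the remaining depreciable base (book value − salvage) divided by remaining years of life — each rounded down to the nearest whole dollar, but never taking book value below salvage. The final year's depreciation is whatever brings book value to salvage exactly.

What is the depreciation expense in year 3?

Depreciable base = $141,624 − $9,600 = $132,024.
Year 1: DB = ⌊$141,624 × 150%/5⌋ = $42,487; SL = ⌊$132,024/5⌋ = $26,404 → take DB $42,487. Book value $99,137.
Year 2: DB = ⌊$99,137 × 150%/5⌋ = $29,741; SL = ⌊$89,537/4⌋ = $22,384 → take DB $29,741. Book value $69,396.
Year 3: DB = ⌊$69,396 × 150%/5⌋ = $20,818; SL = ⌊$59,796/3⌋ = $19,932 → take DB $20,818. Book value $48,578.

$20,818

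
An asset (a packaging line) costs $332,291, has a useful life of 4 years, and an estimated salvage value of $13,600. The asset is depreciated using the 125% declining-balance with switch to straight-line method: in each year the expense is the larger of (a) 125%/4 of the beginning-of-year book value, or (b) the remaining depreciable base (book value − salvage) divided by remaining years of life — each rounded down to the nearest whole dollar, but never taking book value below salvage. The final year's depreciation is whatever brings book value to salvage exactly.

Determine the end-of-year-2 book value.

Depreciable base = $332,291 − $13,600 = $318,691.
Year 1: DB = ⌊$332,291 × 125%/4⌋ = $103,840; SL = ⌊$318,691/4⌋ = $79,672 → take DB $103,840. Book value $228,451.
Year 2: DB = ⌊$228,451 × 125%/4⌋ = $71,390; SL = ⌊$214,851/3⌋ = $71,617 → take SL $71,617. Book value $156,834.

$156,834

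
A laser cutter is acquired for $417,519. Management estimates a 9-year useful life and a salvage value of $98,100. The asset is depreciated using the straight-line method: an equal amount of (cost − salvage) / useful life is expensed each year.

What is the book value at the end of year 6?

Depreciable base = $417,519 − $98,100 = $319,419.
Annual expense = $319,419 / 9 = $35,491.
End of year 1: book value $382,028.
End of year 2: book value $346,537.
End of year 3: book value $311,046.
End of year 4: book value $275,555.
End of year 5: book value $240,064.
End of year 6: book value $204,573.

$204,573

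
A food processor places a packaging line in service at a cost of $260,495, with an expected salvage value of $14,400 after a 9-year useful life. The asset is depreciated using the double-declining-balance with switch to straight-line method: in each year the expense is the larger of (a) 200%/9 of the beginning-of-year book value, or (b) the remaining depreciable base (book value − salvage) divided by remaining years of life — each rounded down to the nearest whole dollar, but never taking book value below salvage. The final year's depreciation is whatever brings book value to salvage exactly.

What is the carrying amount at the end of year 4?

$95,330

Depreciable base = $260,495 − $14,400 = $246,095.
Year 1: DB = ⌊$260,495 × 200%/9⌋ = $57,887; SL = ⌊$246,095/9⌋ = $27,343 → take DB $57,887. Book value $202,608.
Year 2: DB = ⌊$202,608 × 200%/9⌋ = $45,024; SL = ⌊$188,208/8⌋ = $23,526 → take DB $45,024. Book value $157,584.
Year 3: DB = ⌊$157,584 × 200%/9⌋ = $35,018; SL = ⌊$143,184/7⌋ = $20,454 → take DB $35,018. Book value $122,566.
Year 4: DB = ⌊$122,566 × 200%/9⌋ = $27,236; SL = ⌊$108,166/6⌋ = $18,027 → take DB $27,236. Book value $95,330.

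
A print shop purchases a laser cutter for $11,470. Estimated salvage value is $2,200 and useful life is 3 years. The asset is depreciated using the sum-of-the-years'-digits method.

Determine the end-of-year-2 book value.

Depreciable base = $11,470 − $2,200 = $9,270.
Sum of the years' digits = 3+2+1 = 6.
Year 1: $9,270 × 3/6 = $4,635. Book value $6,835.
Year 2: $9,270 × 2/6 = $3,090. Book value $3,745.

$3,745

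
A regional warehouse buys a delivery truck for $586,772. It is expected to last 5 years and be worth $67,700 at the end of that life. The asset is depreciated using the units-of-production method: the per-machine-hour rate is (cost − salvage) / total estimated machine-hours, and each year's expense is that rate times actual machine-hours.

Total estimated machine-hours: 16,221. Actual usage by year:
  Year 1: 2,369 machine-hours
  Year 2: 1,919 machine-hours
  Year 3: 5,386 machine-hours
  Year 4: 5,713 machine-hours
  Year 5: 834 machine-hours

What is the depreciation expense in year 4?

$182,816

Depreciable base = $586,772 − $67,700 = $519,072.
Rate = $519,072 / 16,221 machine-hours = $32 per machine-hour.
Year 1: 2,369 × $32 = $75,808. Book value $510,964.
Year 2: 1,919 × $32 = $61,408. Book value $449,556.
Year 3: 5,386 × $32 = $172,352. Book value $277,204.
Year 4: 5,713 × $32 = $182,816. Book value $94,388.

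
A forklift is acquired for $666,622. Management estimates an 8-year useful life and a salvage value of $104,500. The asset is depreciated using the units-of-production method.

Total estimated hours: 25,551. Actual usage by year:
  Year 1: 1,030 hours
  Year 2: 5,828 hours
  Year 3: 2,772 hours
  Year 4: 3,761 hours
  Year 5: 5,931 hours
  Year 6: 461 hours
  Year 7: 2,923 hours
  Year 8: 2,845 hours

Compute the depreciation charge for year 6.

$10,142

Depreciable base = $666,622 − $104,500 = $562,122.
Rate = $562,122 / 25,551 hours = $22 per hour.
Year 1: 1,030 × $22 = $22,660. Book value $643,962.
Year 2: 5,828 × $22 = $128,216. Book value $515,746.
Year 3: 2,772 × $22 = $60,984. Book value $454,762.
Year 4: 3,761 × $22 = $82,742. Book value $372,020.
Year 5: 5,931 × $22 = $130,482. Book value $241,538.
Year 6: 461 × $22 = $10,142. Book value $231,396.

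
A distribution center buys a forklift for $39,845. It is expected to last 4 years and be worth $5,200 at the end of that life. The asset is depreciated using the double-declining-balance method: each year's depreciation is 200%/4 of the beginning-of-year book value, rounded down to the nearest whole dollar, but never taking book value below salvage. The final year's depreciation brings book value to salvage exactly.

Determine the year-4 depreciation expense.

Depreciable base = $39,845 − $5,200 = $34,645.
Year 1: ⌊$39,845 × 200%/4⌋ = $19,922. Book value $19,923.
Year 2: ⌊$19,923 × 200%/4⌋ = $9,961. Book value $9,962.
Year 3: ⌊$9,962 × 200%/4⌋ = $4,981, capped at $4,762. Book value $5,200.
Year 4 (final): $5,200 − $5,200 = $0. Book value $5,200.

$0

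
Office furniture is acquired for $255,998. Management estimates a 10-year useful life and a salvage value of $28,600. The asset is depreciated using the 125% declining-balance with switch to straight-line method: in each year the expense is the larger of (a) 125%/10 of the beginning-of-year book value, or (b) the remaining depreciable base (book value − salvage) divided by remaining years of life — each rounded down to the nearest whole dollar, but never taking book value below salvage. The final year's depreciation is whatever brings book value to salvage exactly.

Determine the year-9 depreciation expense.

Depreciable base = $255,998 − $28,600 = $227,398.
Year 1: DB = ⌊$255,998 × 125%/10⌋ = $31,999; SL = ⌊$227,398/10⌋ = $22,739 → take DB $31,999. Book value $223,999.
Year 2: DB = ⌊$223,999 × 125%/10⌋ = $27,999; SL = ⌊$195,399/9⌋ = $21,711 → take DB $27,999. Book value $196,000.
Year 3: DB = ⌊$196,000 × 125%/10⌋ = $24,500; SL = ⌊$167,400/8⌋ = $20,925 → take DB $24,500. Book value $171,500.
Year 4: DB = ⌊$171,500 × 125%/10⌋ = $21,437; SL = ⌊$142,900/7⌋ = $20,414 → take DB $21,437. Book value $150,063.
Year 5: DB = ⌊$150,063 × 125%/10⌋ = $18,757; SL = ⌊$121,463/6⌋ = $20,243 → take SL $20,243. Book value $129,820.
Year 6: DB = ⌊$129,820 × 125%/10⌋ = $16,227; SL = ⌊$101,220/5⌋ = $20,244 → take SL $20,244. Book value $109,576.
Year 7: DB = ⌊$109,576 × 125%/10⌋ = $13,697; SL = ⌊$80,976/4⌋ = $20,244 → take SL $20,244. Book value $89,332.
Year 8: DB = ⌊$89,332 × 125%/10⌋ = $11,166; SL = ⌊$60,732/3⌋ = $20,244 → take SL $20,244. Book value $69,088.
Year 9: DB = ⌊$69,088 × 125%/10⌋ = $8,636; SL = ⌊$40,488/2⌋ = $20,244 → take SL $20,244. Book value $48,844.

$20,244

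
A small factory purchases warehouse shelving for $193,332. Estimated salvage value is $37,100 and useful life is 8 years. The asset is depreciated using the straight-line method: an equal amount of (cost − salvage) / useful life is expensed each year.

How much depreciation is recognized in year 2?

$19,529

Depreciable base = $193,332 − $37,100 = $156,232.
Annual expense = $156,232 / 8 = $19,529.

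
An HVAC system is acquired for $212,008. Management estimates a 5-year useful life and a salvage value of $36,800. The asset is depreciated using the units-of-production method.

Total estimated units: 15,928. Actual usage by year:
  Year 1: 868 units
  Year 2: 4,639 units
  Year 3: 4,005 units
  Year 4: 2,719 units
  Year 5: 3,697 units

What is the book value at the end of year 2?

$151,431

Depreciable base = $212,008 − $36,800 = $175,208.
Rate = $175,208 / 15,928 units = $11 per unit.
Year 1: 868 × $11 = $9,548. Book value $202,460.
Year 2: 4,639 × $11 = $51,029. Book value $151,431.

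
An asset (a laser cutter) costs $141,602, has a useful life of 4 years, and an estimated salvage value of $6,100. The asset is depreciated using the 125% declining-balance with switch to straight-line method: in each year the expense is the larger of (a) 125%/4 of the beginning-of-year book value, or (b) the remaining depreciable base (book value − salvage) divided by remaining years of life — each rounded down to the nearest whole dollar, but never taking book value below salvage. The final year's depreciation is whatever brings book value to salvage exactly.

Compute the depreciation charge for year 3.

$30,415

Depreciable base = $141,602 − $6,100 = $135,502.
Year 1: DB = ⌊$141,602 × 125%/4⌋ = $44,250; SL = ⌊$135,502/4⌋ = $33,875 → take DB $44,250. Book value $97,352.
Year 2: DB = ⌊$97,352 × 125%/4⌋ = $30,422; SL = ⌊$91,252/3⌋ = $30,417 → take DB $30,422. Book value $66,930.
Year 3: DB = ⌊$66,930 × 125%/4⌋ = $20,915; SL = ⌊$60,830/2⌋ = $30,415 → take SL $30,415. Book value $36,515.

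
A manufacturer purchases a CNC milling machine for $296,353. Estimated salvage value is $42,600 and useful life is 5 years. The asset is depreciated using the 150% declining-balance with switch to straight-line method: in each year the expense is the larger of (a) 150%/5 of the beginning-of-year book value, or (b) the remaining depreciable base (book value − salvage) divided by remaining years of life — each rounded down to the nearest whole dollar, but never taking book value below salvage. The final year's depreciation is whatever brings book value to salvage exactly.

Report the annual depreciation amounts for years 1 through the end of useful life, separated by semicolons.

$88,905; $62,234; $43,564; $30,495; $28,555

Depreciable base = $296,353 − $42,600 = $253,753.
Year 1: DB = ⌊$296,353 × 150%/5⌋ = $88,905; SL = ⌊$253,753/5⌋ = $50,750 → take DB $88,905. Book value $207,448.
Year 2: DB = ⌊$207,448 × 150%/5⌋ = $62,234; SL = ⌊$164,848/4⌋ = $41,212 → take DB $62,234. Book value $145,214.
Year 3: DB = ⌊$145,214 × 150%/5⌋ = $43,564; SL = ⌊$102,614/3⌋ = $34,204 → take DB $43,564. Book value $101,650.
Year 4: DB = ⌊$101,650 × 150%/5⌋ = $30,495; SL = ⌊$59,050/2⌋ = $29,525 → take DB $30,495. Book value $71,155.
Year 5 (final): $71,155 − $42,600 = $28,555. Book value $42,600.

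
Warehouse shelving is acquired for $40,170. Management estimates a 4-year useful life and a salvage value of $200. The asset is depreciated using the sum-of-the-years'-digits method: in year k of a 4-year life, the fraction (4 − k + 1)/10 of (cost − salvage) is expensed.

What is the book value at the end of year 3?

$4,197

Depreciable base = $40,170 − $200 = $39,970.
Sum of the years' digits = 4+3+2+1 = 10.
Year 1: $39,970 × 4/10 = $15,988. Book value $24,182.
Year 2: $39,970 × 3/10 = $11,991. Book value $12,191.
Year 3: $39,970 × 2/10 = $7,994. Book value $4,197.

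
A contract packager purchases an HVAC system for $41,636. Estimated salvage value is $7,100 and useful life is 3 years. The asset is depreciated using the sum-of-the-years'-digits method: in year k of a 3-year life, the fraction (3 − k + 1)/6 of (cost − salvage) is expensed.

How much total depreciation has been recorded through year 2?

Depreciable base = $41,636 − $7,100 = $34,536.
Sum of the years' digits = 3+2+1 = 6.
Year 1: $34,536 × 3/6 = $17,268. Book value $24,368.
Year 2: $34,536 × 2/6 = $11,512. Book value $12,856.
Accumulated through year 2 = $41,636 − $12,856 = $28,780.

$28,780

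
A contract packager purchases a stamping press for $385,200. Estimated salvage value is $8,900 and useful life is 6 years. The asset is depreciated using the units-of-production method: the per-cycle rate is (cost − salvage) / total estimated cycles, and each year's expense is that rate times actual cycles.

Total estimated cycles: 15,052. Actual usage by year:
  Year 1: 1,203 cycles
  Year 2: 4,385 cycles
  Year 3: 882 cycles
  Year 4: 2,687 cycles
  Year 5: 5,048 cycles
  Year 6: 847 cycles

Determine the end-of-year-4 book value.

Depreciable base = $385,200 − $8,900 = $376,300.
Rate = $376,300 / 15,052 cycles = $25 per cycle.
Year 1: 1,203 × $25 = $30,075. Book value $355,125.
Year 2: 4,385 × $25 = $109,625. Book value $245,500.
Year 3: 882 × $25 = $22,050. Book value $223,450.
Year 4: 2,687 × $25 = $67,175. Book value $156,275.

$156,275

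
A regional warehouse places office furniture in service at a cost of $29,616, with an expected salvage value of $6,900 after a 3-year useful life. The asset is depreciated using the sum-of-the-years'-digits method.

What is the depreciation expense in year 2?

$7,572

Depreciable base = $29,616 − $6,900 = $22,716.
Sum of the years' digits = 3+2+1 = 6.
Year 1: $22,716 × 3/6 = $11,358. Book value $18,258.
Year 2: $22,716 × 2/6 = $7,572. Book value $10,686.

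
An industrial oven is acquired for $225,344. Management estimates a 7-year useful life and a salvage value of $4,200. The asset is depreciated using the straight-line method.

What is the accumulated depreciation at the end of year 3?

Depreciable base = $225,344 − $4,200 = $221,144.
Annual expense = $221,144 / 7 = $31,592.
End of year 1: book value $193,752.
End of year 2: book value $162,160.
End of year 3: book value $130,568.
Accumulated through year 3 = $225,344 − $130,568 = $94,776.

$94,776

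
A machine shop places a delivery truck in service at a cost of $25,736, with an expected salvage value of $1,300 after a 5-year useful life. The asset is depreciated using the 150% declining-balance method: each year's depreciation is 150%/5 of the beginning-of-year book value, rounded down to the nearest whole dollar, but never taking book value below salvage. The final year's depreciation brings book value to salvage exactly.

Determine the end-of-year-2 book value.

Depreciable base = $25,736 − $1,300 = $24,436.
Year 1: ⌊$25,736 × 150%/5⌋ = $7,720. Book value $18,016.
Year 2: ⌊$18,016 × 150%/5⌋ = $5,404. Book value $12,612.

$12,612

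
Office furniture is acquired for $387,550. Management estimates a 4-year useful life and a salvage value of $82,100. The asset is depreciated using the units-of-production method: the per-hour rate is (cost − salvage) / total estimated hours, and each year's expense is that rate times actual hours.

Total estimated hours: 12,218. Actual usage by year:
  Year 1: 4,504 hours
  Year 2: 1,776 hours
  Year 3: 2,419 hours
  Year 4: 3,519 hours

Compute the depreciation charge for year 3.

Depreciable base = $387,550 − $82,100 = $305,450.
Rate = $305,450 / 12,218 hours = $25 per hour.
Year 1: 4,504 × $25 = $112,600. Book value $274,950.
Year 2: 1,776 × $25 = $44,400. Book value $230,550.
Year 3: 2,419 × $25 = $60,475. Book value $170,075.

$60,475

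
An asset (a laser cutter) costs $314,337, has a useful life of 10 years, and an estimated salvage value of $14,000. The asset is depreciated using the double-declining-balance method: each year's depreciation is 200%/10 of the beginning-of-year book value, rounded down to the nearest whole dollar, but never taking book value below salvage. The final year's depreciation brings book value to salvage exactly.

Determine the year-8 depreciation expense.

Depreciable base = $314,337 − $14,000 = $300,337.
Year 1: ⌊$314,337 × 200%/10⌋ = $62,867. Book value $251,470.
Year 2: ⌊$251,470 × 200%/10⌋ = $50,294. Book value $201,176.
Year 3: ⌊$201,176 × 200%/10⌋ = $40,235. Book value $160,941.
Year 4: ⌊$160,941 × 200%/10⌋ = $32,188. Book value $128,753.
Year 5: ⌊$128,753 × 200%/10⌋ = $25,750. Book value $103,003.
Year 6: ⌊$103,003 × 200%/10⌋ = $20,600. Book value $82,403.
Year 7: ⌊$82,403 × 200%/10⌋ = $16,480. Book value $65,923.
Year 8: ⌊$65,923 × 200%/10⌋ = $13,184. Book value $52,739.

$13,184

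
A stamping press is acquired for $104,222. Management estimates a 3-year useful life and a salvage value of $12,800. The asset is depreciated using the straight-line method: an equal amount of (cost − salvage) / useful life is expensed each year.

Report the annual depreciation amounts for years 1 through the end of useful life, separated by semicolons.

Depreciable base = $104,222 − $12,800 = $91,422.
Annual expense = $91,422 / 3 = $30,474.
End of year 1: book value $73,748.
End of year 2: book value $43,274.
End of year 3: book value $12,800.

$30,474; $30,474; $30,474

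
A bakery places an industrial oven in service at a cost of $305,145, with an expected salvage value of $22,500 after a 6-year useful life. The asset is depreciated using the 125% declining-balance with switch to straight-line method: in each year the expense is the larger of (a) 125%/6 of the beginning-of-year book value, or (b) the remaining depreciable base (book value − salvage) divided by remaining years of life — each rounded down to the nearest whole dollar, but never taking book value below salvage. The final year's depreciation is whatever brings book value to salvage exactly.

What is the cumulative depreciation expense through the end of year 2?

$113,898

Depreciable base = $305,145 − $22,500 = $282,645.
Year 1: DB = ⌊$305,145 × 125%/6⌋ = $63,571; SL = ⌊$282,645/6⌋ = $47,107 → take DB $63,571. Book value $241,574.
Year 2: DB = ⌊$241,574 × 125%/6⌋ = $50,327; SL = ⌊$219,074/5⌋ = $43,814 → take DB $50,327. Book value $191,247.
Accumulated through year 2 = $305,145 − $191,247 = $113,898.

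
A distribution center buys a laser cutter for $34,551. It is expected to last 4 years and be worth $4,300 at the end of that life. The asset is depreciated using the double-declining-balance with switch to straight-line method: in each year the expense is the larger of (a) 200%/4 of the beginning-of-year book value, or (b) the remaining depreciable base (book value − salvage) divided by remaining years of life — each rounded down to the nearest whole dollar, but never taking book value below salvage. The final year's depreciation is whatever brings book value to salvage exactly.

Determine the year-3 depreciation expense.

Depreciable base = $34,551 − $4,300 = $30,251.
Year 1: DB = ⌊$34,551 × 200%/4⌋ = $17,275; SL = ⌊$30,251/4⌋ = $7,562 → take DB $17,275. Book value $17,276.
Year 2: DB = ⌊$17,276 × 200%/4⌋ = $8,638; SL = ⌊$12,976/3⌋ = $4,325 → take DB $8,638. Book value $8,638.
Year 3: DB = ⌊$8,638 × 200%/4⌋ = $4,319; SL = ⌊$4,338/2⌋ = $2,169 → take DB $4,319. Book value $4,319.

$4,319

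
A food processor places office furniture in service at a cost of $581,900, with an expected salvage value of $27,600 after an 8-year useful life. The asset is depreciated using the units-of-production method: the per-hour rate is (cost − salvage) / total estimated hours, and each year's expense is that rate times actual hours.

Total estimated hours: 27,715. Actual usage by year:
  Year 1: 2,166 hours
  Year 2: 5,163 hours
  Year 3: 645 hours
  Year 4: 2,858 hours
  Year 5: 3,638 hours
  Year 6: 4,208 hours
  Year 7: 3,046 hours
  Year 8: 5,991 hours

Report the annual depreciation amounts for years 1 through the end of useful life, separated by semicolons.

$43,320; $103,260; $12,900; $57,160; $72,760; $84,160; $60,920; $119,820

Depreciable base = $581,900 − $27,600 = $554,300.
Rate = $554,300 / 27,715 hours = $20 per hour.
Year 1: 2,166 × $20 = $43,320. Book value $538,580.
Year 2: 5,163 × $20 = $103,260. Book value $435,320.
Year 3: 645 × $20 = $12,900. Book value $422,420.
Year 4: 2,858 × $20 = $57,160. Book value $365,260.
Year 5: 3,638 × $20 = $72,760. Book value $292,500.
Year 6: 4,208 × $20 = $84,160. Book value $208,340.
Year 7: 3,046 × $20 = $60,920. Book value $147,420.
Year 8: 5,991 × $20 = $119,820. Book value $27,600.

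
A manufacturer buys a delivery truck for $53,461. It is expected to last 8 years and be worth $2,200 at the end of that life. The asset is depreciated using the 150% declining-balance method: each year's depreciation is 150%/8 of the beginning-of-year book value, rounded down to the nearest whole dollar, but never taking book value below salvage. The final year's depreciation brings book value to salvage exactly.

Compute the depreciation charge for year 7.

Depreciable base = $53,461 − $2,200 = $51,261.
Year 1: ⌊$53,461 × 150%/8⌋ = $10,023. Book value $43,438.
Year 2: ⌊$43,438 × 150%/8⌋ = $8,144. Book value $35,294.
Year 3: ⌊$35,294 × 150%/8⌋ = $6,617. Book value $28,677.
Year 4: ⌊$28,677 × 150%/8⌋ = $5,376. Book value $23,301.
Year 5: ⌊$23,301 × 150%/8⌋ = $4,368. Book value $18,933.
Year 6: ⌊$18,933 × 150%/8⌋ = $3,549. Book value $15,384.
Year 7: ⌊$15,384 × 150%/8⌋ = $2,884. Book value $12,500.

$2,884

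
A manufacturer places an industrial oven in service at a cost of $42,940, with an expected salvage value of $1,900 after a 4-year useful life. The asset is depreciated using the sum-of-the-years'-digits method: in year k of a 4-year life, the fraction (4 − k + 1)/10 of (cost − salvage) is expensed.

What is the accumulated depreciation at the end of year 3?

Depreciable base = $42,940 − $1,900 = $41,040.
Sum of the years' digits = 4+3+2+1 = 10.
Year 1: $41,040 × 4/10 = $16,416. Book value $26,524.
Year 2: $41,040 × 3/10 = $12,312. Book value $14,212.
Year 3: $41,040 × 2/10 = $8,208. Book value $6,004.
Accumulated through year 3 = $42,940 − $6,004 = $36,936.

$36,936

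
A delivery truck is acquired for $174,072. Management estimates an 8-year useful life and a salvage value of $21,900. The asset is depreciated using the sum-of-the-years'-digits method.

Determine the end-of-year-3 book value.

Depreciable base = $174,072 − $21,900 = $152,172.
Sum of the years' digits = 8+7+6+5+4+3+2+1 = 36.
Year 1: $152,172 × 8/36 = $33,816. Book value $140,256.
Year 2: $152,172 × 7/36 = $29,589. Book value $110,667.
Year 3: $152,172 × 6/36 = $25,362. Book value $85,305.

$85,305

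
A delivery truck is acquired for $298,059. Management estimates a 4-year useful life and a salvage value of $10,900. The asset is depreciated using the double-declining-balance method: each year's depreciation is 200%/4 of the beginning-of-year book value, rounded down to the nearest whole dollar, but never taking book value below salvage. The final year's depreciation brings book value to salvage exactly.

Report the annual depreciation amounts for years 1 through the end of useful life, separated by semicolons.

Depreciable base = $298,059 − $10,900 = $287,159.
Year 1: ⌊$298,059 × 200%/4⌋ = $149,029. Book value $149,030.
Year 2: ⌊$149,030 × 200%/4⌋ = $74,515. Book value $74,515.
Year 3: ⌊$74,515 × 200%/4⌋ = $37,257. Book value $37,258.
Year 4 (final): $37,258 − $10,900 = $26,358. Book value $10,900.

$149,029; $74,515; $37,257; $26,358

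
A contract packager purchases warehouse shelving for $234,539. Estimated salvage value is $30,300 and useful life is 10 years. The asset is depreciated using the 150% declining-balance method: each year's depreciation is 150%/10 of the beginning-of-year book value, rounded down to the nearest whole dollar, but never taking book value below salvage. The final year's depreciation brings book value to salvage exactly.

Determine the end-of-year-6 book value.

$88,459

Depreciable base = $234,539 − $30,300 = $204,239.
Year 1: ⌊$234,539 × 150%/10⌋ = $35,180. Book value $199,359.
Year 2: ⌊$199,359 × 150%/10⌋ = $29,903. Book value $169,456.
Year 3: ⌊$169,456 × 150%/10⌋ = $25,418. Book value $144,038.
Year 4: ⌊$144,038 × 150%/10⌋ = $21,605. Book value $122,433.
Year 5: ⌊$122,433 × 150%/10⌋ = $18,364. Book value $104,069.
Year 6: ⌊$104,069 × 150%/10⌋ = $15,610. Book value $88,459.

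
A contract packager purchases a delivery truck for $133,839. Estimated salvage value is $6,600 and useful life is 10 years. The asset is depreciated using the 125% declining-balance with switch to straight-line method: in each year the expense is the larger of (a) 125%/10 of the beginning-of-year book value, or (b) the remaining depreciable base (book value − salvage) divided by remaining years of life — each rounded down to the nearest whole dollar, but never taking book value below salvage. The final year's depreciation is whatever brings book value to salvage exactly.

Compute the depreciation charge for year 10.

$11,867

Depreciable base = $133,839 − $6,600 = $127,239.
Year 1: DB = ⌊$133,839 × 125%/10⌋ = $16,729; SL = ⌊$127,239/10⌋ = $12,723 → take DB $16,729. Book value $117,110.
Year 2: DB = ⌊$117,110 × 125%/10⌋ = $14,638; SL = ⌊$110,510/9⌋ = $12,278 → take DB $14,638. Book value $102,472.
Year 3: DB = ⌊$102,472 × 125%/10⌋ = $12,809; SL = ⌊$95,872/8⌋ = $11,984 → take DB $12,809. Book value $89,663.
Year 4: DB = ⌊$89,663 × 125%/10⌋ = $11,207; SL = ⌊$83,063/7⌋ = $11,866 → take SL $11,866. Book value $77,797.
Year 5: DB = ⌊$77,797 × 125%/10⌋ = $9,724; SL = ⌊$71,197/6⌋ = $11,866 → take SL $11,866. Book value $65,931.
Year 6: DB = ⌊$65,931 × 125%/10⌋ = $8,241; SL = ⌊$59,331/5⌋ = $11,866 → take SL $11,866. Book value $54,065.
Year 7: DB = ⌊$54,065 × 125%/10⌋ = $6,758; SL = ⌊$47,465/4⌋ = $11,866 → take SL $11,866. Book value $42,199.
Year 8: DB = ⌊$42,199 × 125%/10⌋ = $5,274; SL = ⌊$35,599/3⌋ = $11,866 → take SL $11,866. Book value $30,333.
Year 9: DB = ⌊$30,333 × 125%/10⌋ = $3,791; SL = ⌊$23,733/2⌋ = $11,866 → take SL $11,866. Book value $18,467.
Year 10 (final): $18,467 − $6,600 = $11,867. Book value $6,600.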